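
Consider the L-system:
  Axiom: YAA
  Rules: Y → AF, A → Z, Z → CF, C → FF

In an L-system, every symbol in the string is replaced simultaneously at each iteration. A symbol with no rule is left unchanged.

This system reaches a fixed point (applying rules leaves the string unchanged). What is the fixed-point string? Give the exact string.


Step 0: YAA
Step 1: AFZZ
Step 2: ZFCFCF
Step 3: CFFFFFFFF
Step 4: FFFFFFFFFF
Step 5: FFFFFFFFFF  (unchanged — fixed point at step 4)

Answer: FFFFFFFFFF


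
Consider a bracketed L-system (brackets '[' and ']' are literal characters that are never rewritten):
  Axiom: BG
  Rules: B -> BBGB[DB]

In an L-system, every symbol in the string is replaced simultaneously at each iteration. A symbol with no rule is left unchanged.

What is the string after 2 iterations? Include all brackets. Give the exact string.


Answer: BBGB[DB]BBGB[DB]GBBGB[DB][DBBGB[DB]]G

Derivation:
Step 0: BG
Step 1: BBGB[DB]G
Step 2: BBGB[DB]BBGB[DB]GBBGB[DB][DBBGB[DB]]G


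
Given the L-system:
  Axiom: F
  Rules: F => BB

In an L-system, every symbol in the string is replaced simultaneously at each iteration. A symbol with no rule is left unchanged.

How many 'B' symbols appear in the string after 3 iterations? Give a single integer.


Step 0: F  (0 'B')
Step 1: BB  (2 'B')
Step 2: BB  (2 'B')
Step 3: BB  (2 'B')

Answer: 2


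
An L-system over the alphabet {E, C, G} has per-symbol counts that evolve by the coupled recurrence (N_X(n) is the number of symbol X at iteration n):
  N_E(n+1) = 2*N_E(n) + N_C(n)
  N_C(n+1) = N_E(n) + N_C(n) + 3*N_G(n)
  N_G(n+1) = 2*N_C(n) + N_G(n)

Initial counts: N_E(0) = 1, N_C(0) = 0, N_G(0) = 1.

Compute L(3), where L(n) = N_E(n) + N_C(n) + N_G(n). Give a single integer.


Step 0: N_E=1, N_C=0, N_G=1, L=2
Step 1: N_E=2, N_C=4, N_G=1, L=7
Step 2: N_E=8, N_C=9, N_G=9, L=26
Step 3: N_E=25, N_C=44, N_G=27, L=96

Answer: 96


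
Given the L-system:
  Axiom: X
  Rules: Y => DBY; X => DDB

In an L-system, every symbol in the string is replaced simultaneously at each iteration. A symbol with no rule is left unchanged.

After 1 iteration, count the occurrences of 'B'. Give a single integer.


Step 0: X  (0 'B')
Step 1: DDB  (1 'B')

Answer: 1


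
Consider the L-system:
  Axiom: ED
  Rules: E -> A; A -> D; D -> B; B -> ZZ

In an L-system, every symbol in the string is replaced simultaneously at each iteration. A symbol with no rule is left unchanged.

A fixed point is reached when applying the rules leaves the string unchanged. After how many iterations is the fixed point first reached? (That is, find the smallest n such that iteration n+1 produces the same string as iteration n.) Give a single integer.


Step 0: ED
Step 1: AB
Step 2: DZZ
Step 3: BZZ
Step 4: ZZZZ
Step 5: ZZZZ  (unchanged — fixed point at step 4)

Answer: 4


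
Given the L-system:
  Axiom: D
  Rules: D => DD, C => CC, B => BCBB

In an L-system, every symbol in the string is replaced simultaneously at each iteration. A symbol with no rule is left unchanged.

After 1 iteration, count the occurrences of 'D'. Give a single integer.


Answer: 2

Derivation:
Step 0: D  (1 'D')
Step 1: DD  (2 'D')


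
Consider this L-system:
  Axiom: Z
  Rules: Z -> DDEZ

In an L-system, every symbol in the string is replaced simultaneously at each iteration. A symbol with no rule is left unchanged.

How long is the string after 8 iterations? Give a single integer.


Step 0: length = 1
Step 1: length = 4
Step 2: length = 7
Step 3: length = 10
Step 4: length = 13
Step 5: length = 16
Step 6: length = 19
Step 7: length = 22
Step 8: length = 25

Answer: 25


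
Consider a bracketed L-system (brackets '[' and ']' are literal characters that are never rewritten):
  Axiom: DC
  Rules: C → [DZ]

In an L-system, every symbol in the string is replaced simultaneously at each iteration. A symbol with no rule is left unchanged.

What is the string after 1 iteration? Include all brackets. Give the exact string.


Answer: D[DZ]

Derivation:
Step 0: DC
Step 1: D[DZ]


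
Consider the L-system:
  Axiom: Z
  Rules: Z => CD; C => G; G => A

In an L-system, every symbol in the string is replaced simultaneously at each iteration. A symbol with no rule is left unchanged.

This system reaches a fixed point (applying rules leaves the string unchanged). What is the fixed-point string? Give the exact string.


Step 0: Z
Step 1: CD
Step 2: GD
Step 3: AD
Step 4: AD  (unchanged — fixed point at step 3)

Answer: AD


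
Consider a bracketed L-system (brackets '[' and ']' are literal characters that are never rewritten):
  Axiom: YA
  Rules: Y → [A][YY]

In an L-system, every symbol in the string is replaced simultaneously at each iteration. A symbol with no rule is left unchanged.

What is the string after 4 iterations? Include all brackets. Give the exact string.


Answer: [A][[A][[A][[A][YY][A][YY]][A][[A][YY][A][YY]]][A][[A][[A][YY][A][YY]][A][[A][YY][A][YY]]]]A

Derivation:
Step 0: YA
Step 1: [A][YY]A
Step 2: [A][[A][YY][A][YY]]A
Step 3: [A][[A][[A][YY][A][YY]][A][[A][YY][A][YY]]]A
Step 4: [A][[A][[A][[A][YY][A][YY]][A][[A][YY][A][YY]]][A][[A][[A][YY][A][YY]][A][[A][YY][A][YY]]]]A


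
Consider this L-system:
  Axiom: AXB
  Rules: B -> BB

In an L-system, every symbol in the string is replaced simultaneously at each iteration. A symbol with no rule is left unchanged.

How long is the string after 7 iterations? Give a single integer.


Answer: 130

Derivation:
Step 0: length = 3
Step 1: length = 4
Step 2: length = 6
Step 3: length = 10
Step 4: length = 18
Step 5: length = 34
Step 6: length = 66
Step 7: length = 130


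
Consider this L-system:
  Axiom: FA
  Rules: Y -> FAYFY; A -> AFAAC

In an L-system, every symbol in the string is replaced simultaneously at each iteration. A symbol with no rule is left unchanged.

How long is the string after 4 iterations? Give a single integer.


Answer: 162

Derivation:
Step 0: length = 2
Step 1: length = 6
Step 2: length = 18
Step 3: length = 54
Step 4: length = 162


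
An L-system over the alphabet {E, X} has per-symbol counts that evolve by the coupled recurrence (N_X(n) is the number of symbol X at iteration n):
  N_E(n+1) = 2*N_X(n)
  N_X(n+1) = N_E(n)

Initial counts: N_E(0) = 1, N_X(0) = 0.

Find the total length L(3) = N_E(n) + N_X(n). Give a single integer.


Answer: 2

Derivation:
Step 0: N_E=1, N_X=0, L=1
Step 1: N_E=0, N_X=1, L=1
Step 2: N_E=2, N_X=0, L=2
Step 3: N_E=0, N_X=2, L=2


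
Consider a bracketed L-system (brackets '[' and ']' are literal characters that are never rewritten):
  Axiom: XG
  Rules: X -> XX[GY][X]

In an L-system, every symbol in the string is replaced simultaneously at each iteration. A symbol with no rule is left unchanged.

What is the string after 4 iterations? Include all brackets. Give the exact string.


Step 0: XG
Step 1: XX[GY][X]G
Step 2: XX[GY][X]XX[GY][X][GY][XX[GY][X]]G
Step 3: XX[GY][X]XX[GY][X][GY][XX[GY][X]]XX[GY][X]XX[GY][X][GY][XX[GY][X]][GY][XX[GY][X]XX[GY][X][GY][XX[GY][X]]]G
Step 4: XX[GY][X]XX[GY][X][GY][XX[GY][X]]XX[GY][X]XX[GY][X][GY][XX[GY][X]][GY][XX[GY][X]XX[GY][X][GY][XX[GY][X]]]XX[GY][X]XX[GY][X][GY][XX[GY][X]]XX[GY][X]XX[GY][X][GY][XX[GY][X]][GY][XX[GY][X]XX[GY][X][GY][XX[GY][X]]][GY][XX[GY][X]XX[GY][X][GY][XX[GY][X]]XX[GY][X]XX[GY][X][GY][XX[GY][X]][GY][XX[GY][X]XX[GY][X][GY][XX[GY][X]]]]G

Answer: XX[GY][X]XX[GY][X][GY][XX[GY][X]]XX[GY][X]XX[GY][X][GY][XX[GY][X]][GY][XX[GY][X]XX[GY][X][GY][XX[GY][X]]]XX[GY][X]XX[GY][X][GY][XX[GY][X]]XX[GY][X]XX[GY][X][GY][XX[GY][X]][GY][XX[GY][X]XX[GY][X][GY][XX[GY][X]]][GY][XX[GY][X]XX[GY][X][GY][XX[GY][X]]XX[GY][X]XX[GY][X][GY][XX[GY][X]][GY][XX[GY][X]XX[GY][X][GY][XX[GY][X]]]]G


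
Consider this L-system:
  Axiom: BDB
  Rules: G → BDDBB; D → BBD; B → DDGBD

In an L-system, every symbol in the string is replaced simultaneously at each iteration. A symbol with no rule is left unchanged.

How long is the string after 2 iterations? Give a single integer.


Answer: 51

Derivation:
Step 0: length = 3
Step 1: length = 13
Step 2: length = 51


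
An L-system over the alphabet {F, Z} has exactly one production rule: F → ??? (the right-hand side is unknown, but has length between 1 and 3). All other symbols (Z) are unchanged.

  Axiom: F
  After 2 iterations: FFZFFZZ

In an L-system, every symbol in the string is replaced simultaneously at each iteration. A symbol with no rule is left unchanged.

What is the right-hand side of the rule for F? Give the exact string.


Answer: FFZ

Derivation:
Trying F → FFZ:
  Step 0: F
  Step 1: FFZ
  Step 2: FFZFFZZ
Matches the given result.


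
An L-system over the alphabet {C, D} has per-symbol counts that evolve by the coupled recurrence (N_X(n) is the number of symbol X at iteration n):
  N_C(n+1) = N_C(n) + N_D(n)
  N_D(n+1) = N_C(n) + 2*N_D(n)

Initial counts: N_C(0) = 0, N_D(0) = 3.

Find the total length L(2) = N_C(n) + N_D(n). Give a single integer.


Answer: 24

Derivation:
Step 0: N_C=0, N_D=3, L=3
Step 1: N_C=3, N_D=6, L=9
Step 2: N_C=9, N_D=15, L=24


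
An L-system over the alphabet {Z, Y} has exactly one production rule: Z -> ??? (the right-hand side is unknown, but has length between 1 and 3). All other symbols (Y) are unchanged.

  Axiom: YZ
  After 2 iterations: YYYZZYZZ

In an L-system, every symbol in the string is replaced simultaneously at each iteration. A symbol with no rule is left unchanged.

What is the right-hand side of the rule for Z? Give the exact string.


Trying Z -> YZZ:
  Step 0: YZ
  Step 1: YYZZ
  Step 2: YYYZZYZZ
Matches the given result.

Answer: YZZ


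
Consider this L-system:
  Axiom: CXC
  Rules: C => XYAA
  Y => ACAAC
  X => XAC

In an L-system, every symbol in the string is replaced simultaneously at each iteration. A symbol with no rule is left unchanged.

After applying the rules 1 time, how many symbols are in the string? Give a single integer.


Answer: 11

Derivation:
Step 0: length = 3
Step 1: length = 11


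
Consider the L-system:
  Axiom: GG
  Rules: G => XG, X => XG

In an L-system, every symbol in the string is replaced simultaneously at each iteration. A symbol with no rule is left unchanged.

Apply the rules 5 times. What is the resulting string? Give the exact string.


Answer: XGXGXGXGXGXGXGXGXGXGXGXGXGXGXGXGXGXGXGXGXGXGXGXGXGXGXGXGXGXGXGXG

Derivation:
Step 0: GG
Step 1: XGXG
Step 2: XGXGXGXG
Step 3: XGXGXGXGXGXGXGXG
Step 4: XGXGXGXGXGXGXGXGXGXGXGXGXGXGXGXG
Step 5: XGXGXGXGXGXGXGXGXGXGXGXGXGXGXGXGXGXGXGXGXGXGXGXGXGXGXGXGXGXGXGXG


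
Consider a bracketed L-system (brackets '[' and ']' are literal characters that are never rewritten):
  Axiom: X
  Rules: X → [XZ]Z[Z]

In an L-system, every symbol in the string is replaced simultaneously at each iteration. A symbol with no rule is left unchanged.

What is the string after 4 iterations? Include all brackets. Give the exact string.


Answer: [[[[XZ]Z[Z]Z]Z[Z]Z]Z[Z]Z]Z[Z]

Derivation:
Step 0: X
Step 1: [XZ]Z[Z]
Step 2: [[XZ]Z[Z]Z]Z[Z]
Step 3: [[[XZ]Z[Z]Z]Z[Z]Z]Z[Z]
Step 4: [[[[XZ]Z[Z]Z]Z[Z]Z]Z[Z]Z]Z[Z]


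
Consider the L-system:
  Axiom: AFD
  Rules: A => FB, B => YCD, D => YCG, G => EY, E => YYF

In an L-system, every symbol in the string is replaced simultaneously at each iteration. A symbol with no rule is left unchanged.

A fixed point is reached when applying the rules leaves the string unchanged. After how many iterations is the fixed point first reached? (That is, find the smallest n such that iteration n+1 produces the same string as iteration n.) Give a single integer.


Answer: 5

Derivation:
Step 0: AFD
Step 1: FBFYCG
Step 2: FYCDFYCEY
Step 3: FYCYCGFYCYYFY
Step 4: FYCYCEYFYCYYFY
Step 5: FYCYCYYFYFYCYYFY
Step 6: FYCYCYYFYFYCYYFY  (unchanged — fixed point at step 5)


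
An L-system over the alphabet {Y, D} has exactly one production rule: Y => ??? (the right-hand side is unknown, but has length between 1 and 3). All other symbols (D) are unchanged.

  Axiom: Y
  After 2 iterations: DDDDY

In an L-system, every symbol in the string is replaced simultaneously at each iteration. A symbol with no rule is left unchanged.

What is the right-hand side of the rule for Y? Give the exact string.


Trying Y => DDY:
  Step 0: Y
  Step 1: DDY
  Step 2: DDDDY
Matches the given result.

Answer: DDY


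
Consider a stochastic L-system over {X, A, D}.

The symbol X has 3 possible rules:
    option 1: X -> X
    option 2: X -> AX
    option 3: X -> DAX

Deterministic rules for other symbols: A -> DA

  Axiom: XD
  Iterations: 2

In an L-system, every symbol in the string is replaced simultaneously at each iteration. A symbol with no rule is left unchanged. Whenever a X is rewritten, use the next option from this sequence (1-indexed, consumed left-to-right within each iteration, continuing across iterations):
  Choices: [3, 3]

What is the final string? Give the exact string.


Answer: DDADAXD

Derivation:
Step 0: XD
Step 1: DAXD  (used choices [3])
Step 2: DDADAXD  (used choices [3])


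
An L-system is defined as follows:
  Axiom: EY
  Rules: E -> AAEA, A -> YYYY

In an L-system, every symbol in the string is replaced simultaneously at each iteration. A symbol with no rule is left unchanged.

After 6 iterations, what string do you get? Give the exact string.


Answer: YYYYYYYYYYYYYYYYYYYYYYYYYYYYYYYYYYYYYYYYAAEAYYYYYYYYYYYYYYYYYYYYY

Derivation:
Step 0: EY
Step 1: AAEAY
Step 2: YYYYYYYYAAEAYYYYY
Step 3: YYYYYYYYYYYYYYYYAAEAYYYYYYYYY
Step 4: YYYYYYYYYYYYYYYYYYYYYYYYAAEAYYYYYYYYYYYYY
Step 5: YYYYYYYYYYYYYYYYYYYYYYYYYYYYYYYYAAEAYYYYYYYYYYYYYYYYY
Step 6: YYYYYYYYYYYYYYYYYYYYYYYYYYYYYYYYYYYYYYYYAAEAYYYYYYYYYYYYYYYYYYYYY


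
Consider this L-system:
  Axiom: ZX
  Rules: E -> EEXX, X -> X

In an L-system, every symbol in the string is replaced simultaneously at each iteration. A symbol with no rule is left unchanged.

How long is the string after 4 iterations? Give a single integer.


Step 0: length = 2
Step 1: length = 2
Step 2: length = 2
Step 3: length = 2
Step 4: length = 2

Answer: 2


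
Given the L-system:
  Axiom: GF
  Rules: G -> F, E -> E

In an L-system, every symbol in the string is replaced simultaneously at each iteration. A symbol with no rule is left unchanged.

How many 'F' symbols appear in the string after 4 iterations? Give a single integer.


Answer: 2

Derivation:
Step 0: GF  (1 'F')
Step 1: FF  (2 'F')
Step 2: FF  (2 'F')
Step 3: FF  (2 'F')
Step 4: FF  (2 'F')


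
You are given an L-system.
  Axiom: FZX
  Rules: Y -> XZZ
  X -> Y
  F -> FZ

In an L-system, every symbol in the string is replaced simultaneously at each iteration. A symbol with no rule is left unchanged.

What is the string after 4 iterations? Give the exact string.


Answer: FZZZZZXZZZZ

Derivation:
Step 0: FZX
Step 1: FZZY
Step 2: FZZZXZZ
Step 3: FZZZZYZZ
Step 4: FZZZZZXZZZZ


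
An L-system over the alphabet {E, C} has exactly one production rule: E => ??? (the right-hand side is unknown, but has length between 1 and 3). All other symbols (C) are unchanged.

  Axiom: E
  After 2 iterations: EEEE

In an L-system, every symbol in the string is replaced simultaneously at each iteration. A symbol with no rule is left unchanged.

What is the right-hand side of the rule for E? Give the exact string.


Answer: EE

Derivation:
Trying E => EE:
  Step 0: E
  Step 1: EE
  Step 2: EEEE
Matches the given result.


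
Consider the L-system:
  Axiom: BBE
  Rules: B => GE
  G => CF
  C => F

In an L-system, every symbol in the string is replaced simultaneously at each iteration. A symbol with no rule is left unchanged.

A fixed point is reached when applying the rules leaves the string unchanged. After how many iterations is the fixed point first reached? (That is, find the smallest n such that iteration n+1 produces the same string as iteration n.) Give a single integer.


Step 0: BBE
Step 1: GEGEE
Step 2: CFECFEE
Step 3: FFEFFEE
Step 4: FFEFFEE  (unchanged — fixed point at step 3)

Answer: 3


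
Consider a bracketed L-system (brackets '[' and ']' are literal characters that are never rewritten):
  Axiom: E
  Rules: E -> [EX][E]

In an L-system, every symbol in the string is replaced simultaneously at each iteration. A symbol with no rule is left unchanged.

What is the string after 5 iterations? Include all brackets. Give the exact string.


Step 0: E
Step 1: [EX][E]
Step 2: [[EX][E]X][[EX][E]]
Step 3: [[[EX][E]X][[EX][E]]X][[[EX][E]X][[EX][E]]]
Step 4: [[[[EX][E]X][[EX][E]]X][[[EX][E]X][[EX][E]]]X][[[[EX][E]X][[EX][E]]X][[[EX][E]X][[EX][E]]]]
Step 5: [[[[[EX][E]X][[EX][E]]X][[[EX][E]X][[EX][E]]]X][[[[EX][E]X][[EX][E]]X][[[EX][E]X][[EX][E]]]]X][[[[[EX][E]X][[EX][E]]X][[[EX][E]X][[EX][E]]]X][[[[EX][E]X][[EX][E]]X][[[EX][E]X][[EX][E]]]]]

Answer: [[[[[EX][E]X][[EX][E]]X][[[EX][E]X][[EX][E]]]X][[[[EX][E]X][[EX][E]]X][[[EX][E]X][[EX][E]]]]X][[[[[EX][E]X][[EX][E]]X][[[EX][E]X][[EX][E]]]X][[[[EX][E]X][[EX][E]]X][[[EX][E]X][[EX][E]]]]]


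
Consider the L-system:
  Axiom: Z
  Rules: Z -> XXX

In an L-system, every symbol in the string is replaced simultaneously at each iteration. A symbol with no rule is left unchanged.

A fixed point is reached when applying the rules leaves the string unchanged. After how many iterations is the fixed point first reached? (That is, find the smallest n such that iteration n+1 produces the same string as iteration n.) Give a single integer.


Answer: 1

Derivation:
Step 0: Z
Step 1: XXX
Step 2: XXX  (unchanged — fixed point at step 1)


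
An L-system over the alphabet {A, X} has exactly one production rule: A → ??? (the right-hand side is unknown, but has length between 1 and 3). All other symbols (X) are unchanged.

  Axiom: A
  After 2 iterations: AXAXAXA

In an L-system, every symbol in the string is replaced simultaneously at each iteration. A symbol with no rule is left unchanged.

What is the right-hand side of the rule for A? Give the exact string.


Trying A → AXA:
  Step 0: A
  Step 1: AXA
  Step 2: AXAXAXA
Matches the given result.

Answer: AXA


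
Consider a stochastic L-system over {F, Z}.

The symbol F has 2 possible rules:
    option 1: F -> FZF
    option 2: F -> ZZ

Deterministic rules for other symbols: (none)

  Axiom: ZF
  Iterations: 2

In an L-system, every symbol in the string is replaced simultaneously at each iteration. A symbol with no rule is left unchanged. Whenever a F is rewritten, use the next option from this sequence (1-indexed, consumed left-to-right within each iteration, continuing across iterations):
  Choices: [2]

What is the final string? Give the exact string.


Step 0: ZF
Step 1: ZZZ  (used choices [2])
Step 2: ZZZ  (used choices [])

Answer: ZZZ


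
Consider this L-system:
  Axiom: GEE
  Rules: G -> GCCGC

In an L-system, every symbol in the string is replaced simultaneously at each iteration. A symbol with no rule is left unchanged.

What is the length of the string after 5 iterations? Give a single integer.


Step 0: length = 3
Step 1: length = 7
Step 2: length = 15
Step 3: length = 31
Step 4: length = 63
Step 5: length = 127

Answer: 127


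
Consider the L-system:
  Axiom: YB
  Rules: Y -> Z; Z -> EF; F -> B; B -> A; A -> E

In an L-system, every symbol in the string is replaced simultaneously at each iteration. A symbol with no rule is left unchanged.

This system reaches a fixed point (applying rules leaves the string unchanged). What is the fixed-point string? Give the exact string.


Answer: EEE

Derivation:
Step 0: YB
Step 1: ZA
Step 2: EFE
Step 3: EBE
Step 4: EAE
Step 5: EEE
Step 6: EEE  (unchanged — fixed point at step 5)


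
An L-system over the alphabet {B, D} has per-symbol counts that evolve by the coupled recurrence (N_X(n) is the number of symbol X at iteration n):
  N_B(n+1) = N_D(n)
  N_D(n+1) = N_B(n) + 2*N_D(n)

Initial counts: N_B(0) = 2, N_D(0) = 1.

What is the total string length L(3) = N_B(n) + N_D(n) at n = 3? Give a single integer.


Answer: 31

Derivation:
Step 0: N_B=2, N_D=1, L=3
Step 1: N_B=1, N_D=4, L=5
Step 2: N_B=4, N_D=9, L=13
Step 3: N_B=9, N_D=22, L=31


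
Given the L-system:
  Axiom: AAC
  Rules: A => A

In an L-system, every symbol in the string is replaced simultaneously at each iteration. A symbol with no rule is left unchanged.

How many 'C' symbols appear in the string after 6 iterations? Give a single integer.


Answer: 1

Derivation:
Step 0: AAC  (1 'C')
Step 1: AAC  (1 'C')
Step 2: AAC  (1 'C')
Step 3: AAC  (1 'C')
Step 4: AAC  (1 'C')
Step 5: AAC  (1 'C')
Step 6: AAC  (1 'C')


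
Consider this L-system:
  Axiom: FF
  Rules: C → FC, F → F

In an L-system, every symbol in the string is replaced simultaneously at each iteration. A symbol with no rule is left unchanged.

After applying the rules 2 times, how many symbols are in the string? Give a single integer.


Answer: 2

Derivation:
Step 0: length = 2
Step 1: length = 2
Step 2: length = 2


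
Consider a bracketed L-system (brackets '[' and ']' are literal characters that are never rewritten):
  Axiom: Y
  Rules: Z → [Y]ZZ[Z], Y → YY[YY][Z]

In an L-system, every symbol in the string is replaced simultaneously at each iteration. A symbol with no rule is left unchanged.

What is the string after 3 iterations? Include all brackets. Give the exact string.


Answer: YY[YY][Z]YY[YY][Z][YY[YY][Z]YY[YY][Z]][[Y]ZZ[Z]]YY[YY][Z]YY[YY][Z][YY[YY][Z]YY[YY][Z]][[Y]ZZ[Z]][YY[YY][Z]YY[YY][Z][YY[YY][Z]YY[YY][Z]][[Y]ZZ[Z]]YY[YY][Z]YY[YY][Z][YY[YY][Z]YY[YY][Z]][[Y]ZZ[Z]]][[YY[YY][Z]][Y]ZZ[Z][Y]ZZ[Z][[Y]ZZ[Z]]]

Derivation:
Step 0: Y
Step 1: YY[YY][Z]
Step 2: YY[YY][Z]YY[YY][Z][YY[YY][Z]YY[YY][Z]][[Y]ZZ[Z]]
Step 3: YY[YY][Z]YY[YY][Z][YY[YY][Z]YY[YY][Z]][[Y]ZZ[Z]]YY[YY][Z]YY[YY][Z][YY[YY][Z]YY[YY][Z]][[Y]ZZ[Z]][YY[YY][Z]YY[YY][Z][YY[YY][Z]YY[YY][Z]][[Y]ZZ[Z]]YY[YY][Z]YY[YY][Z][YY[YY][Z]YY[YY][Z]][[Y]ZZ[Z]]][[YY[YY][Z]][Y]ZZ[Z][Y]ZZ[Z][[Y]ZZ[Z]]]


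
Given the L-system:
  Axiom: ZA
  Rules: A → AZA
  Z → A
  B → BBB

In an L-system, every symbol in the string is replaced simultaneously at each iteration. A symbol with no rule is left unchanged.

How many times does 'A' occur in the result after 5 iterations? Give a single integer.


Step 0: ZA  (1 'A')
Step 1: AAZA  (3 'A')
Step 2: AZAAZAAAZA  (7 'A')
Step 3: AZAAAZAAZAAAZAAZAAZAAAZA  (17 'A')
Step 4: AZAAAZAAZAAZAAAZAAZAAAZAAZAAZAAAZAAZAAAZAAZAAAZAAZAAZAAAZA  (41 'A')
Step 5: AZAAAZAAZAAZAAAZAAZAAAZAAZAAAZAAZAAZAAAZAAZAAAZAAZAAZAAAZAAZAAAZAAZAAAZAAZAAZAAAZAAZAAAZAAZAAZAAAZAAZAAAZAAZAAZAAAZAAZAAAZAAZAAAZAAZAAZAAAZA  (99 'A')

Answer: 99


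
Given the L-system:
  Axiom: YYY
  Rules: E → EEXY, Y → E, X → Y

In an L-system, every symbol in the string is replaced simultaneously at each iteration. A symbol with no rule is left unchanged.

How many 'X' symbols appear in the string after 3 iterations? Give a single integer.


Step 0: YYY  (0 'X')
Step 1: EEE  (0 'X')
Step 2: EEXYEEXYEEXY  (3 'X')
Step 3: EEXYEEXYYEEEXYEEXYYEEEXYEEXYYE  (6 'X')

Answer: 6


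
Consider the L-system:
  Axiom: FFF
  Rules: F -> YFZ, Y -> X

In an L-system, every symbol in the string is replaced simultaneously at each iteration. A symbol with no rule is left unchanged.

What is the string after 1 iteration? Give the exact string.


Answer: YFZYFZYFZ

Derivation:
Step 0: FFF
Step 1: YFZYFZYFZ


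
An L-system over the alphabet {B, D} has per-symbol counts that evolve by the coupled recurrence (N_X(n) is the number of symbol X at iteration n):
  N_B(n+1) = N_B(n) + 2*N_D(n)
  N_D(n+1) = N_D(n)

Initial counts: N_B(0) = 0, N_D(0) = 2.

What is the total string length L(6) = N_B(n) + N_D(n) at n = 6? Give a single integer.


Step 0: N_B=0, N_D=2, L=2
Step 1: N_B=4, N_D=2, L=6
Step 2: N_B=8, N_D=2, L=10
Step 3: N_B=12, N_D=2, L=14
Step 4: N_B=16, N_D=2, L=18
Step 5: N_B=20, N_D=2, L=22
Step 6: N_B=24, N_D=2, L=26

Answer: 26


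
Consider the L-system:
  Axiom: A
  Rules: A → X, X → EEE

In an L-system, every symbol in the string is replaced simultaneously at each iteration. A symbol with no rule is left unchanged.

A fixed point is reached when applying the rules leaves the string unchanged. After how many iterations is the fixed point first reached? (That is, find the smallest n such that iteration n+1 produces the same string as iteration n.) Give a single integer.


Step 0: A
Step 1: X
Step 2: EEE
Step 3: EEE  (unchanged — fixed point at step 2)

Answer: 2


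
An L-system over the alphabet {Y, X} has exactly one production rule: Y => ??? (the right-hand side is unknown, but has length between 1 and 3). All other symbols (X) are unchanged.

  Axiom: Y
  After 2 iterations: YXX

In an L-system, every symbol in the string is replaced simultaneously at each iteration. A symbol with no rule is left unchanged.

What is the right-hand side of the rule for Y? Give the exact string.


Answer: YX

Derivation:
Trying Y => YX:
  Step 0: Y
  Step 1: YX
  Step 2: YXX
Matches the given result.


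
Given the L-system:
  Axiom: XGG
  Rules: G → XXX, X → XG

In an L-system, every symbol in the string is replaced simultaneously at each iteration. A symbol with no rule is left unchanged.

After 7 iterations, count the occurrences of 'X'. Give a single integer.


Step 0: length=3, 'X' count=1
Step 1: length=8, 'X' count=7
Step 2: length=17, 'X' count=10
Step 3: length=41, 'X' count=31
Step 4: length=92, 'X' count=61
Step 5: length=215, 'X' count=154
Step 6: length=491, 'X' count=337
Step 7: length=1136, 'X' count=799
Final string: XGXXXXGXGXGXGXXXXGXXXXGXXXXGXXXXGXGXGXGXXXXGXGXGXGXXXXGXGXGXGXXXXGXGXGXGXXXXGXXXXGXXXXGXXXXGXGXGXGXXXXGXXXXGXXXXGXXXXGXGXGXGXXXXGXXXXGXXXXGXXXXGXGXGXGXXXXGXXXXGXXXXGXXXXGXGXGXGXXXXGXGXGXGXXXXGXGXGXGXXXXGXGXGXGXXXXGXXXXGXXXXGXXXXGXGXGXGXXXXGXGXGXGXXXXGXGXGXGXXXXGXGXGXGXXXXGXXXXGXXXXGXXXXGXGXGXGXXXXGXGXGXGXXXXGXGXGXGXXXXGXGXGXGXXXXGXXXXGXXXXGXXXXGXGXGXGXXXXGXGXGXGXXXXGXGXGXGXXXXGXGXGXGXXXXGXXXXGXXXXGXXXXGXGXGXGXXXXGXXXXGXXXXGXXXXGXGXGXGXXXXGXXXXGXXXXGXXXXGXGXGXGXXXXGXXXXGXXXXGXXXXGXGXGXGXXXXGXGXGXGXXXXGXGXGXGXXXXGXGXGXGXXXXGXXXXGXXXXGXXXXGXGXGXGXXXXGXXXXGXXXXGXXXXGXGXGXGXXXXGXXXXGXXXXGXXXXGXGXGXGXXXXGXXXXGXXXXGXXXXGXGXGXGXXXXGXGXGXGXXXXGXGXGXGXXXXGXGXGXGXXXXGXXXXGXXXXGXXXXGXGXGXGXXXXGXXXXGXXXXGXXXXGXGXGXGXXXXGXXXXGXXXXGXXXXGXGXGXGXXXXGXXXXGXXXXGXXXXGXGXGXGXXXXGXGXGXGXXXXGXGXGXGXXXXGXGXGXGXXXXGXXXXGXXXXGXXXXGXGXGXGXXXXGXXXXGXXXXGXXXXGXGXGXGXXXXGXXXXGXXXXGXXXXGXGXGXGXXXXGXXXXGXXXXGXXXXGXGXGXGXXXXGXGXGXGXXXXGXGXGXGXXXXGXGXGXGXXXXGXXXXGXXXXGXXXXGXGXGXGXXXXGXXXXGXXXXGXXXXGXGXGXGXXXXGXXXXGXXXXGXXXXGXGXGXGXXXXGXXXXGXXXXGXXXXGXGXGXGXXXXGXGXGXGXXXXGXGXGXGXXXXGXGXGXGXXXXGXXXXGXXXXGXXXXGXGXGXGXXXXGXXXXGXXXXGXXXXGXGXGXGXXXXGXXXXGXXX

Answer: 799


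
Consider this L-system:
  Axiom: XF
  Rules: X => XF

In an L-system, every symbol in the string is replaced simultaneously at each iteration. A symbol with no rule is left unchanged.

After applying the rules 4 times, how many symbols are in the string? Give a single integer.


Step 0: length = 2
Step 1: length = 3
Step 2: length = 4
Step 3: length = 5
Step 4: length = 6

Answer: 6


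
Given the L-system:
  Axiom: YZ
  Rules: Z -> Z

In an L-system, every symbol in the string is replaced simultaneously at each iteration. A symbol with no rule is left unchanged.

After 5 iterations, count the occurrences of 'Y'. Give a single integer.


Answer: 1

Derivation:
Step 0: YZ  (1 'Y')
Step 1: YZ  (1 'Y')
Step 2: YZ  (1 'Y')
Step 3: YZ  (1 'Y')
Step 4: YZ  (1 'Y')
Step 5: YZ  (1 'Y')


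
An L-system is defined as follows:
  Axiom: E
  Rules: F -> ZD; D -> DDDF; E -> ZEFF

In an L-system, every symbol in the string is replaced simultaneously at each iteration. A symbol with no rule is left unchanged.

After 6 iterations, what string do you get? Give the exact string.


Step 0: E
Step 1: ZEFF
Step 2: ZZEFFZDZD
Step 3: ZZZEFFZDZDZDDDFZDDDF
Step 4: ZZZZEFFZDZDZDDDFZDDDFZDDDFDDDFDDDFZDZDDDFDDDFDDDFZD
Step 5: ZZZZZEFFZDZDZDDDFZDDDFZDDDFDDDFDDDFZDZDDDFDDDFDDDFZDZDDDFDDDFDDDFZDDDDFDDDFDDDFZDDDDFDDDFDDDFZDZDDDFZDDDFDDDFDDDFZDDDDFDDDFDDDFZDDDDFDDDFDDDFZDZDDDF
Step 6: ZZZZZZEFFZDZDZDDDFZDDDFZDDDFDDDFDDDFZDZDDDFDDDFDDDFZDZDDDFDDDFDDDFZDDDDFDDDFDDDFZDDDDFDDDFDDDFZDZDDDFZDDDFDDDFDDDFZDDDDFDDDFDDDFZDDDDFDDDFDDDFZDZDDDFZDDDFDDDFDDDFZDDDDFDDDFDDDFZDDDDFDDDFDDDFZDZDDDFDDDFDDDFDDDFZDDDDFDDDFDDDFZDDDDFDDDFDDDFZDZDDDFDDDFDDDFDDDFZDDDDFDDDFDDDFZDDDDFDDDFDDDFZDZDDDFZDDDFDDDFDDDFZDZDDDFDDDFDDDFZDDDDFDDDFDDDFZDDDDFDDDFDDDFZDZDDDFDDDFDDDFDDDFZDDDDFDDDFDDDFZDDDDFDDDFDDDFZDZDDDFDDDFDDDFDDDFZDDDDFDDDFDDDFZDDDDFDDDFDDDFZDZDDDFZDDDFDDDFDDDFZD

Answer: ZZZZZZEFFZDZDZDDDFZDDDFZDDDFDDDFDDDFZDZDDDFDDDFDDDFZDZDDDFDDDFDDDFZDDDDFDDDFDDDFZDDDDFDDDFDDDFZDZDDDFZDDDFDDDFDDDFZDDDDFDDDFDDDFZDDDDFDDDFDDDFZDZDDDFZDDDFDDDFDDDFZDDDDFDDDFDDDFZDDDDFDDDFDDDFZDZDDDFDDDFDDDFDDDFZDDDDFDDDFDDDFZDDDDFDDDFDDDFZDZDDDFDDDFDDDFDDDFZDDDDFDDDFDDDFZDDDDFDDDFDDDFZDZDDDFZDDDFDDDFDDDFZDZDDDFDDDFDDDFZDDDDFDDDFDDDFZDDDDFDDDFDDDFZDZDDDFDDDFDDDFDDDFZDDDDFDDDFDDDFZDDDDFDDDFDDDFZDZDDDFDDDFDDDFDDDFZDDDDFDDDFDDDFZDDDDFDDDFDDDFZDZDDDFZDDDFDDDFDDDFZD


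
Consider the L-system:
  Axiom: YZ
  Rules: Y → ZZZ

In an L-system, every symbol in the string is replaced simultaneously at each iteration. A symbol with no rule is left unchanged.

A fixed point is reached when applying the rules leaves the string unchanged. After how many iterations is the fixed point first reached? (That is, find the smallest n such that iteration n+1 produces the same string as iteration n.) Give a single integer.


Step 0: YZ
Step 1: ZZZZ
Step 2: ZZZZ  (unchanged — fixed point at step 1)

Answer: 1


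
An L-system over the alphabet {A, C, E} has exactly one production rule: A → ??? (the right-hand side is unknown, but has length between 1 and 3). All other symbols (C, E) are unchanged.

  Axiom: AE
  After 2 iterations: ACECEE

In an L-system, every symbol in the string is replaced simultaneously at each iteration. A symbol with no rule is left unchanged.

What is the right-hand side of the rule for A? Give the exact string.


Answer: ACE

Derivation:
Trying A → ACE:
  Step 0: AE
  Step 1: ACEE
  Step 2: ACECEE
Matches the given result.


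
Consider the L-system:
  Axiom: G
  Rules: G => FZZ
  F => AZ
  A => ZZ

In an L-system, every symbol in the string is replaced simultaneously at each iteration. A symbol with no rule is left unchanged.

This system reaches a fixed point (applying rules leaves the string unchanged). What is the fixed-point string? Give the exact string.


Step 0: G
Step 1: FZZ
Step 2: AZZZ
Step 3: ZZZZZ
Step 4: ZZZZZ  (unchanged — fixed point at step 3)

Answer: ZZZZZ


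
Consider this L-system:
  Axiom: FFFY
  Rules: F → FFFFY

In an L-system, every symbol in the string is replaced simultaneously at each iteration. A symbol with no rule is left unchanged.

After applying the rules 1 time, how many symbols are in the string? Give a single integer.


Answer: 16

Derivation:
Step 0: length = 4
Step 1: length = 16


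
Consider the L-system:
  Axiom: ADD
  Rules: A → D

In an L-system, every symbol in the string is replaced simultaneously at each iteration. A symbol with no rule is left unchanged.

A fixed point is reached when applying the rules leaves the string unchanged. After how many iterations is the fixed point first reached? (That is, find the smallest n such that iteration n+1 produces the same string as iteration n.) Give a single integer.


Answer: 1

Derivation:
Step 0: ADD
Step 1: DDD
Step 2: DDD  (unchanged — fixed point at step 1)


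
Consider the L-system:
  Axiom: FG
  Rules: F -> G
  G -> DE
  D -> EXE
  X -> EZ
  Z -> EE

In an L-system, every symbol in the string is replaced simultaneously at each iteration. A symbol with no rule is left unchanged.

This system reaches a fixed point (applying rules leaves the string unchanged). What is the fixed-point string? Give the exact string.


Step 0: FG
Step 1: GDE
Step 2: DEEXEE
Step 3: EXEEEEZEE
Step 4: EEZEEEEEEEE
Step 5: EEEEEEEEEEEE
Step 6: EEEEEEEEEEEE  (unchanged — fixed point at step 5)

Answer: EEEEEEEEEEEE


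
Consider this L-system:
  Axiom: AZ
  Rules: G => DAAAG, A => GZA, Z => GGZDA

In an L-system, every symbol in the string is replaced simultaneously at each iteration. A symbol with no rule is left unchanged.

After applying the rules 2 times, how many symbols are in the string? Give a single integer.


Answer: 32

Derivation:
Step 0: length = 2
Step 1: length = 8
Step 2: length = 32


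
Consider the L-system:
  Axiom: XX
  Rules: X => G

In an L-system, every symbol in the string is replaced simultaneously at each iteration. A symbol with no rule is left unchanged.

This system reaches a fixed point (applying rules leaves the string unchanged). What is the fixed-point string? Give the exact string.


Step 0: XX
Step 1: GG
Step 2: GG  (unchanged — fixed point at step 1)

Answer: GG


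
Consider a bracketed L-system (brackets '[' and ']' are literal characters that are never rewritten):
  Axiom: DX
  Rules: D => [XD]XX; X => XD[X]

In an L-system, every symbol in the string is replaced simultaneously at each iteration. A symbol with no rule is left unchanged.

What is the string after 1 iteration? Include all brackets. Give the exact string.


Answer: [XD]XXXD[X]

Derivation:
Step 0: DX
Step 1: [XD]XXXD[X]


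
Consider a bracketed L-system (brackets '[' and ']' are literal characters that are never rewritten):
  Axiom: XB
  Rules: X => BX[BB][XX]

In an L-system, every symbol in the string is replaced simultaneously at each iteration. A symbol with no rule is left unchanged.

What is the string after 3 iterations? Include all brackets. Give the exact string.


Step 0: XB
Step 1: BX[BB][XX]B
Step 2: BBX[BB][XX][BB][BX[BB][XX]BX[BB][XX]]B
Step 3: BBBX[BB][XX][BB][BX[BB][XX]BX[BB][XX]][BB][BBX[BB][XX][BB][BX[BB][XX]BX[BB][XX]]BBX[BB][XX][BB][BX[BB][XX]BX[BB][XX]]]B

Answer: BBBX[BB][XX][BB][BX[BB][XX]BX[BB][XX]][BB][BBX[BB][XX][BB][BX[BB][XX]BX[BB][XX]]BBX[BB][XX][BB][BX[BB][XX]BX[BB][XX]]]B


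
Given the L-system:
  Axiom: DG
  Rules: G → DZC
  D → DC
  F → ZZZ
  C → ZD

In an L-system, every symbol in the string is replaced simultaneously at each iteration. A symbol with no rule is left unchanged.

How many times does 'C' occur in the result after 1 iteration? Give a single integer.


Step 0: DG  (0 'C')
Step 1: DCDZC  (2 'C')

Answer: 2


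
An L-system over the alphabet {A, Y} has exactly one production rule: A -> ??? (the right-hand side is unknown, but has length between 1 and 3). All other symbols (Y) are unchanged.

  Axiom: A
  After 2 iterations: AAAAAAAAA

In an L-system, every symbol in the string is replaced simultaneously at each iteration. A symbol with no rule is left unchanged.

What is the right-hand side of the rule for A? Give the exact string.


Answer: AAA

Derivation:
Trying A -> AAA:
  Step 0: A
  Step 1: AAA
  Step 2: AAAAAAAAA
Matches the given result.


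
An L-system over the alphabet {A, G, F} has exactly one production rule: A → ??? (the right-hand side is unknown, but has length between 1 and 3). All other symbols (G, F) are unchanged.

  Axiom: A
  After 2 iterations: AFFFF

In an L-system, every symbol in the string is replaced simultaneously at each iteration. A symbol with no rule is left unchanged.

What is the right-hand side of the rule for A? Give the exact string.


Trying A → AFF:
  Step 0: A
  Step 1: AFF
  Step 2: AFFFF
Matches the given result.

Answer: AFF


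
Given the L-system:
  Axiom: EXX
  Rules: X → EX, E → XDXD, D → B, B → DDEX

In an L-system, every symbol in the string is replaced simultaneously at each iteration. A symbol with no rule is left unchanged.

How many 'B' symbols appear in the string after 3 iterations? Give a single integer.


Answer: 4

Derivation:
Step 0: EXX  (0 'B')
Step 1: XDXDEXEX  (0 'B')
Step 2: EXBEXBXDXDEXXDXDEX  (2 'B')
Step 3: XDXDEXDDEXXDXDEXDDEXEXBEXBXDXDEXEXBEXBXDXDEX  (4 'B')


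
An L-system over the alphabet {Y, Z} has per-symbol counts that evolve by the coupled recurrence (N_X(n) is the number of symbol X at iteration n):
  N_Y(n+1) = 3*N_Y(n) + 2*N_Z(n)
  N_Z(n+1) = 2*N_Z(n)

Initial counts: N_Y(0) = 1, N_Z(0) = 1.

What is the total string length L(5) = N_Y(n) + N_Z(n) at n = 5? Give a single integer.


Answer: 697

Derivation:
Step 0: N_Y=1, N_Z=1, L=2
Step 1: N_Y=5, N_Z=2, L=7
Step 2: N_Y=19, N_Z=4, L=23
Step 3: N_Y=65, N_Z=8, L=73
Step 4: N_Y=211, N_Z=16, L=227
Step 5: N_Y=665, N_Z=32, L=697


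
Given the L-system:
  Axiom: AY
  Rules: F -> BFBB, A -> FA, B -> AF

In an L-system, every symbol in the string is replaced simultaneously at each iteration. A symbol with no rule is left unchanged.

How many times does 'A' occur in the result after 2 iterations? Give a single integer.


Answer: 1

Derivation:
Step 0: AY  (1 'A')
Step 1: FAY  (1 'A')
Step 2: BFBBFAY  (1 'A')


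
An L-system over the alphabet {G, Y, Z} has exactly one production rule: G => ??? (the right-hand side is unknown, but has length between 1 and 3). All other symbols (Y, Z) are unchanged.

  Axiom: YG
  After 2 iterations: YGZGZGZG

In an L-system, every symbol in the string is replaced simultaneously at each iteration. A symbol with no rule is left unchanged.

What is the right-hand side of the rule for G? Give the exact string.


Trying G => GZG:
  Step 0: YG
  Step 1: YGZG
  Step 2: YGZGZGZG
Matches the given result.

Answer: GZG


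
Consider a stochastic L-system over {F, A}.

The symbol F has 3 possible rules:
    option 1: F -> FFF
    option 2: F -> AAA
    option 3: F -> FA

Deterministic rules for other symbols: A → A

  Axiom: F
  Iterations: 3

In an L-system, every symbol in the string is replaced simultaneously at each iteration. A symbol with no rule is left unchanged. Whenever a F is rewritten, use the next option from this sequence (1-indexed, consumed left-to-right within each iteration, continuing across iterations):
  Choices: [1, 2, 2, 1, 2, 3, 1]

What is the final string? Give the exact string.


Step 0: F
Step 1: FFF  (used choices [1])
Step 2: AAAAAAFFF  (used choices [2, 2, 1])
Step 3: AAAAAAAAAFAFFF  (used choices [2, 3, 1])

Answer: AAAAAAAAAFAFFF


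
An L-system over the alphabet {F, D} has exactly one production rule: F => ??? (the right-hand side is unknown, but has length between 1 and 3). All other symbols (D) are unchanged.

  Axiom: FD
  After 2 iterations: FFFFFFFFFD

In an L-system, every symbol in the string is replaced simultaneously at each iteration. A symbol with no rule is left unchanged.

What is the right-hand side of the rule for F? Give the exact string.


Answer: FFF

Derivation:
Trying F => FFF:
  Step 0: FD
  Step 1: FFFD
  Step 2: FFFFFFFFFD
Matches the given result.


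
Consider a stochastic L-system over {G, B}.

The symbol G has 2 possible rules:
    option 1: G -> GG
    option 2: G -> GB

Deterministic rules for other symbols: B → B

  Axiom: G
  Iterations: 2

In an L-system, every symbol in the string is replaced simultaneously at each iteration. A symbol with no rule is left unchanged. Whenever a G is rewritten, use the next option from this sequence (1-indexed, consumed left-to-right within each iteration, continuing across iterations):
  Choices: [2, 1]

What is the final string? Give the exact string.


Answer: GGB

Derivation:
Step 0: G
Step 1: GB  (used choices [2])
Step 2: GGB  (used choices [1])


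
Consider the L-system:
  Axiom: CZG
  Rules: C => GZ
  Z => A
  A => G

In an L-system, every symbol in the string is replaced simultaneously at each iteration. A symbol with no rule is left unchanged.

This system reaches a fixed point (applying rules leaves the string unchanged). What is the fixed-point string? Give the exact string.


Step 0: CZG
Step 1: GZAG
Step 2: GAGG
Step 3: GGGG
Step 4: GGGG  (unchanged — fixed point at step 3)

Answer: GGGG


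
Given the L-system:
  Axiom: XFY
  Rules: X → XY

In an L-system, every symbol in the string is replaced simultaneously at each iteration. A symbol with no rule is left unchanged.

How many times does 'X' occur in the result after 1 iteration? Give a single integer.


Step 0: XFY  (1 'X')
Step 1: XYFY  (1 'X')

Answer: 1


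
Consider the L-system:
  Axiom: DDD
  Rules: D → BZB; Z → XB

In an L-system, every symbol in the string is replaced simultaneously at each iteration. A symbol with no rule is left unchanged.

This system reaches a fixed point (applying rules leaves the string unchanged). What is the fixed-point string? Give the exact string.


Step 0: DDD
Step 1: BZBBZBBZB
Step 2: BXBBBXBBBXBB
Step 3: BXBBBXBBBXBB  (unchanged — fixed point at step 2)

Answer: BXBBBXBBBXBB
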